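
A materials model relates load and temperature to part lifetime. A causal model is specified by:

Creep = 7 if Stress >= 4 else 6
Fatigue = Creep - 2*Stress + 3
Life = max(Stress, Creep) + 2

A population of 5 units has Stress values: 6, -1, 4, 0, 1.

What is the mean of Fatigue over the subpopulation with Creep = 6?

9

Conditioning on Creep=6 selects the 3 unit(s) with Stress ∈ {-1, 0, 1}. Their Fatigue values: 11, 9, 7. Mean = 9.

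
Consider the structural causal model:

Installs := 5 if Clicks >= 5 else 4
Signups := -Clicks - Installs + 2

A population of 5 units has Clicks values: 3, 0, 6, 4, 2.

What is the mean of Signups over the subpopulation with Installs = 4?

-4.25

E[Signups|Installs=4] averages over only the 4 units with Installs=4 (Clicks = 3, 0, 4, 2): Signups = -5, -2, -6, -4, mean -4.25.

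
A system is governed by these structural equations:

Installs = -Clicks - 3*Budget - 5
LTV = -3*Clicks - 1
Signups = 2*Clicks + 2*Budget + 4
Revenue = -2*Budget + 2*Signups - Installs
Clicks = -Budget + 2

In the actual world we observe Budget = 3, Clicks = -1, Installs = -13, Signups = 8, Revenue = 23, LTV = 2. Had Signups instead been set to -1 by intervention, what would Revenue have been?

Intervening sets Signups = -1 and removes its equation (Signups = 2*Clicks + 2*Budget + 4).
Clicks = -Budget + 2  [with Budget=3]  = -1
Installs = -Clicks - 3*Budget - 5  [with Clicks=-1, Budget=3]  = -13
Revenue = -2*Budget + 2*Signups - Installs  [with Budget=3, Signups=-1, Installs=-13]  = 5

5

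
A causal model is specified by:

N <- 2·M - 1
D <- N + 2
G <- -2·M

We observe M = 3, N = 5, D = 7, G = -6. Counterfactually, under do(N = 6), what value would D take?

The intervention breaks the incoming arrows to N: N <- 2·M - 1 no longer applies, and N = 6.
D = N + 2  [with N=6]  = 8

8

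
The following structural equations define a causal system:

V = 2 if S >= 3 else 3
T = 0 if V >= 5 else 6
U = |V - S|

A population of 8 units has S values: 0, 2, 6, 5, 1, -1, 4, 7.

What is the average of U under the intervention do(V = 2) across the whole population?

do(V=2) breaks V's dependence on S. With V=2 fixed, U across the units is 2, 0, 4, 3, 1, 3, 2, 5, mean 2.5.

2.5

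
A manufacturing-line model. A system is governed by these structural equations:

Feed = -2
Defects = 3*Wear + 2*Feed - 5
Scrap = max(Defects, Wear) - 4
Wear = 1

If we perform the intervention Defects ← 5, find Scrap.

1

The intervention breaks the incoming arrows to Defects: Defects = 3*Wear + 2*Feed - 5 no longer applies, and Defects = 5.
Scrap = max(Defects, Wear) - 4  [with Defects=5, Wear=1]  = 1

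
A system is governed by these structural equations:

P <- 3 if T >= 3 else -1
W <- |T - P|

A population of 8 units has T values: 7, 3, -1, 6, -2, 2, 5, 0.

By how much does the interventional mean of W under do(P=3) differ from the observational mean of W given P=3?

0.5

The intervention sets P=3 in all 8 units regardless of T. Recomputing W per unit gives 4, 0, 4, 3, 5, 1, 2, 3; average 2.75.
E[W|P=3] averages over only the 4 units with P=3 (T = 7, 3, 6, 5): W = 4, 0, 3, 2, mean 2.25.
Difference = 2.75 − 2.25 = 0.5.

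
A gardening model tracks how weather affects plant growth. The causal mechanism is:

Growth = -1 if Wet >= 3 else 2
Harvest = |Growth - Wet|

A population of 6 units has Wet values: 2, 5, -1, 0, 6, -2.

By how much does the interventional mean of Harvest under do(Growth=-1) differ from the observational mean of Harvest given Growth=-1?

do(Growth=-1) breaks Growth's dependence on Wet. With Growth=-1 fixed, Harvest across the units is 3, 6, 0, 1, 7, 1, mean 3.
Observing Growth=-1 restricts to units where Growth's equation naturally yields -1: Wet ∈ {5, 6}. In that subpopulation Harvest = 6, 7, mean 6.5.
Difference = 3 − 6.5 = -3.5.

-3.5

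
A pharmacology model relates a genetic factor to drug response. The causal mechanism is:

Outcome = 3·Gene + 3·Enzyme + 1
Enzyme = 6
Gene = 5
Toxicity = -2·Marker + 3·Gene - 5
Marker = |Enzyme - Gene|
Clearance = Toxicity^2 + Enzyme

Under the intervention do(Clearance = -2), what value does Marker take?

do(Clearance=-2) replaces the equation Clearance = Toxicity^2 + Enzyme with the constant Clearance = -2.
Marker is not downstream of the intervention, so its value is determined by the original equations.
Marker = |Enzyme - Gene|  [with Enzyme=6, Gene=5]  = 1

1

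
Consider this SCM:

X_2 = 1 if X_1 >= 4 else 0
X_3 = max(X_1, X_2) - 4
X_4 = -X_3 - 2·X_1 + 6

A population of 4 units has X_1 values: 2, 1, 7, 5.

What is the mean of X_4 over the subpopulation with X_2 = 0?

Conditioning on X_2=0 selects the 2 unit(s) with X_1 ∈ {2, 1}. Their X_4 values: 4, 7. Mean = 5.5.

5.5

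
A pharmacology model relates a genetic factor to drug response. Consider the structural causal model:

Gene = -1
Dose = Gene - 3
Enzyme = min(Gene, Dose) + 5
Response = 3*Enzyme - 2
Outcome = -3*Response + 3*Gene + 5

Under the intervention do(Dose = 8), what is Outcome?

-28

do(Dose=8) replaces the equation Dose = Gene - 3 with the constant Dose = 8.
Enzyme = min(Gene, Dose) + 5  [with Gene=-1, Dose=8]  = 4
Response = 3*Enzyme - 2  [with Enzyme=4]  = 10
Outcome = -3*Response + 3*Gene + 5  [with Response=10, Gene=-1]  = -28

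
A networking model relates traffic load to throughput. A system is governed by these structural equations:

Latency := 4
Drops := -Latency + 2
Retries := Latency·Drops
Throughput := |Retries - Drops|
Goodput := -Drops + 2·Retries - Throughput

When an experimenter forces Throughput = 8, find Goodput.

Intervening sets Throughput = 8 and removes its equation (Throughput := |Retries - Drops|).
Drops = -Latency + 2  [with Latency=4]  = -2
Retries = Latency·Drops  [with Latency=4, Drops=-2]  = -8
Goodput = -Drops + 2·Retries - Throughput  [with Drops=-2, Retries=-8, Throughput=8]  = -22

-22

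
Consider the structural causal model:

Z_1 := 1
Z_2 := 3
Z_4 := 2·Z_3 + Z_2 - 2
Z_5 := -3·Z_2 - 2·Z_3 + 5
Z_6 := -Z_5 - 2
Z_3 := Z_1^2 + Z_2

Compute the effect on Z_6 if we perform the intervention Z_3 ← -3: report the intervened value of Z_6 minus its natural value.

The intervention breaks the incoming arrows to Z_3: Z_3 := Z_1^2 + Z_2 no longer applies, and Z_3 = -3.
Z_5 = -3·Z_2 - 2·Z_3 + 5  [with Z_2=3, Z_3=-3]  = 2
Z_6 = -Z_5 - 2  [with Z_5=2]  = -4
Without intervention: Z_3 = Z_1^2 + Z_2  [with Z_1=1, Z_2=3]  = 4; Z_5 = -3·Z_2 - 2·Z_3 + 5  [with Z_2=3, Z_3=4]  = -12; Z_6 = -Z_5 - 2  [with Z_5=-12]  = 10.
Change = -4 − 10 = -14.

-14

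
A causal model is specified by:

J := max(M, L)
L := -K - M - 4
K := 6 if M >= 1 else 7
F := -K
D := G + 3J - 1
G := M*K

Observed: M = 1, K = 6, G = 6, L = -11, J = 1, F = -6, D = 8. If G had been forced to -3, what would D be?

-1

The intervention breaks the incoming arrows to G: G := M*K no longer applies, and G = -3.
K = 6 if M >= 1 else 7  [with M=1]  = 6
L = -K - M - 4  [with K=6, M=1]  = -11
J = max(M, L)  [with M=1, L=-11]  = 1
D = G + 3J - 1  [with G=-3, J=1]  = -1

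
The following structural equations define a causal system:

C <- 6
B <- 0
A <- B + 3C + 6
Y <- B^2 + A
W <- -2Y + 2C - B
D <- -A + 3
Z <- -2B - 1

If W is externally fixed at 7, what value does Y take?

24

The intervention breaks the incoming arrows to W: W <- -2Y + 2C - B no longer applies, and W = 7.
Since Y is not a descendant of the intervened variable, it is unaffected.
A = B + 3C + 6  [with B=0, C=6]  = 24
Y = B^2 + A  [with B=0, A=24]  = 24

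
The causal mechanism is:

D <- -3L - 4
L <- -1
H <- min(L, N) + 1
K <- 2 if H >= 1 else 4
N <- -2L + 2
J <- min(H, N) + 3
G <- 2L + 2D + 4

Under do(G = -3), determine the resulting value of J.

do(G=-3) replaces the equation G <- 2L + 2D + 4 with the constant G = -3.
Since J is not a descendant of the intervened variable, it is unaffected.
N = -2L + 2  [with L=-1]  = 4
H = min(L, N) + 1  [with L=-1, N=4]  = 0
J = min(H, N) + 3  [with H=0, N=4]  = 3

3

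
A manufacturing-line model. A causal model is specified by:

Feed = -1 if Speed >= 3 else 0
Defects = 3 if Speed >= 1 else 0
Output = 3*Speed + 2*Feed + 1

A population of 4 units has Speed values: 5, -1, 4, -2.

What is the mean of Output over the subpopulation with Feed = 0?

-3.5

Observing Feed=0 restricts to units where Feed's equation naturally yields 0: Speed ∈ {-1, -2}. In that subpopulation Output = -2, -5, mean -3.5.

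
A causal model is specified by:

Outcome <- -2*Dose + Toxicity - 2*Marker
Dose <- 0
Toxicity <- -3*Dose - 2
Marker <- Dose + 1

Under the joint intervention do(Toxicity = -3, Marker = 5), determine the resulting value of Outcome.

-13

The joint intervention fixes Toxicity = -3, Marker = 5, removing each variable's own equation.
Outcome = -2*Dose + Toxicity - 2*Marker  [with Dose=0, Toxicity=-3, Marker=5]  = -13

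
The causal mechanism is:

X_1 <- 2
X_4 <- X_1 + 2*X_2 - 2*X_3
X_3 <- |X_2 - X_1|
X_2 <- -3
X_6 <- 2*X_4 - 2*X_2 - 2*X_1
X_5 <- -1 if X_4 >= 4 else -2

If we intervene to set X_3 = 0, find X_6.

-6

The intervention breaks the incoming arrows to X_3: X_3 <- |X_2 - X_1| no longer applies, and X_3 = 0.
X_4 = X_1 + 2*X_2 - 2*X_3  [with X_1=2, X_2=-3, X_3=0]  = -4
X_6 = 2*X_4 - 2*X_2 - 2*X_1  [with X_4=-4, X_2=-3, X_1=2]  = -6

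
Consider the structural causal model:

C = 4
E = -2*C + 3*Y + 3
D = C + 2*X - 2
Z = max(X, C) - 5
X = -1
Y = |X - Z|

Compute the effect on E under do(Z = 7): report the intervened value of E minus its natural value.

24

The intervention breaks the incoming arrows to Z: Z = max(X, C) - 5 no longer applies, and Z = 7.
Y = |X - Z|  [with X=-1, Z=7]  = 8
E = -2*C + 3*Y + 3  [with C=4, Y=8]  = 19
Without intervention: Z = max(X, C) - 5  [with X=-1, C=4]  = -1; Y = |X - Z|  [with X=-1, Z=-1]  = 0; E = -2*C + 3*Y + 3  [with C=4, Y=0]  = -5.
Change = 19 − (-5) = 24.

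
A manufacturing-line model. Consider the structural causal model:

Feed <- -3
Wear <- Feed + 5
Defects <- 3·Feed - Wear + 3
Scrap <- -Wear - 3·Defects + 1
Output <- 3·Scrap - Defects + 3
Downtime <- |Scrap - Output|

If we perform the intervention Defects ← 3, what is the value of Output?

-30

do(Defects=3) replaces the equation Defects <- 3·Feed - Wear + 3 with the constant Defects = 3.
Wear = Feed + 5  [with Feed=-3]  = 2
Scrap = -Wear - 3·Defects + 1  [with Wear=2, Defects=3]  = -10
Output = 3·Scrap - Defects + 3  [with Scrap=-10, Defects=3]  = -30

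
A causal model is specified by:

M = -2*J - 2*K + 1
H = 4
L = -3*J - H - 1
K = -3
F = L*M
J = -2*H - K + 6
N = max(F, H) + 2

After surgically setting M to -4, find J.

1

Under do(M=-4), the mechanism M = -2*J - 2*K + 1 is discarded; M is fixed at -4.
Since J is not a descendant of the intervened variable, it is unaffected.
J = -2*H - K + 6  [with H=4, K=-3]  = 1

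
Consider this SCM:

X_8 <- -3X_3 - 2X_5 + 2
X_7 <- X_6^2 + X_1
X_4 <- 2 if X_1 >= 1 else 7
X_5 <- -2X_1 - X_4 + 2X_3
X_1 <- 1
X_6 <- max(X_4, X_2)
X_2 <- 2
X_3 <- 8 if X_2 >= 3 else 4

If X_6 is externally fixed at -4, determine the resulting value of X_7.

17

Intervening sets X_6 = -4 and removes its equation (X_6 <- max(X_4, X_2)).
X_7 = X_6^2 + X_1  [with X_6=-4, X_1=1]  = 17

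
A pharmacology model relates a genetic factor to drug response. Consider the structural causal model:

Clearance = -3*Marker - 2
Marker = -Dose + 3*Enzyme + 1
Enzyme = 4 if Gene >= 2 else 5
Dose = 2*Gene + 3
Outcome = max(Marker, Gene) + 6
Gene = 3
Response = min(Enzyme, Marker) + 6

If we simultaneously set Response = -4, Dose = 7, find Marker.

Setting Response = -4, Dose = 7 by intervention discards those variables' equations.
Enzyme = 4 if Gene >= 2 else 5  [with Gene=3]  = 4
Marker = -Dose + 3*Enzyme + 1  [with Dose=7, Enzyme=4]  = 6

6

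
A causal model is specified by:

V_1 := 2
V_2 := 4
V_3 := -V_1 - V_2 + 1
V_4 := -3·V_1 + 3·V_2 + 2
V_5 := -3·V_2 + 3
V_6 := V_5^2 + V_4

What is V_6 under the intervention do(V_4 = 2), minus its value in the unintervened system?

-6

Under do(V_4=2), the mechanism V_4 := -3·V_1 + 3·V_2 + 2 is discarded; V_4 is fixed at 2.
V_5 = -3·V_2 + 3  [with V_2=4]  = -9
V_6 = V_5^2 + V_4  [with V_5=-9, V_4=2]  = 83
Without intervention: V_4 = -3·V_1 + 3·V_2 + 2  [with V_1=2, V_2=4]  = 8; V_5 = -3·V_2 + 3  [with V_2=4]  = -9; V_6 = V_5^2 + V_4  [with V_5=-9, V_4=8]  = 89.
Change = 83 − 89 = -6.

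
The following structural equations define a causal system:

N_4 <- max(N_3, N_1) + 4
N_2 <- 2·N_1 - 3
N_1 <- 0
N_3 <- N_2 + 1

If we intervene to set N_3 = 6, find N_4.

10

The intervention breaks the incoming arrows to N_3: N_3 <- N_2 + 1 no longer applies, and N_3 = 6.
N_4 = max(N_3, N_1) + 4  [with N_3=6, N_1=0]  = 10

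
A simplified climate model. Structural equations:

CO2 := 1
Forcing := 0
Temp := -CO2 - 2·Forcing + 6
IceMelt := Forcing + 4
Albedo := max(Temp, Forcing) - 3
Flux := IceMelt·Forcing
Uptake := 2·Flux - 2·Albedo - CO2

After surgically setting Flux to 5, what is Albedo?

do(Flux=5) replaces the equation Flux := IceMelt·Forcing with the constant Flux = 5.
Since Albedo is not a descendant of the intervened variable, it is unaffected.
Temp = -CO2 - 2·Forcing + 6  [with CO2=1, Forcing=0]  = 5
Albedo = max(Temp, Forcing) - 3  [with Temp=5, Forcing=0]  = 2

2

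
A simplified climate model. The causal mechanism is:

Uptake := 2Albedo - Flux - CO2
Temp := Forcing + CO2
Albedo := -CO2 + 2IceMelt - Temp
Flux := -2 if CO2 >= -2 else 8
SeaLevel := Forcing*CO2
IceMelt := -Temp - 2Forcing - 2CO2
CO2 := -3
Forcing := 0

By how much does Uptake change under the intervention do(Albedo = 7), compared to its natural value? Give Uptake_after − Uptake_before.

do(Albedo=7) replaces the equation Albedo := -CO2 + 2IceMelt - Temp with the constant Albedo = 7.
Flux = -2 if CO2 >= -2 else 8  [with CO2=-3]  = 8
Uptake = 2Albedo - Flux - CO2  [with Albedo=7, Flux=8, CO2=-3]  = 9
Without intervention: Temp = Forcing + CO2  [with Forcing=0, CO2=-3]  = -3; IceMelt = -Temp - 2Forcing - 2CO2  [with Temp=-3, Forcing=0, CO2=-3]  = 9; Albedo = -CO2 + 2IceMelt - Temp  [with CO2=-3, IceMelt=9, Temp=-3]  = 24; Flux = -2 if CO2 >= -2 else 8  [with CO2=-3]  = 8; Uptake = 2Albedo - Flux - CO2  [with Albedo=24, Flux=8, CO2=-3]  = 43.
Change = 9 − 43 = -34.

-34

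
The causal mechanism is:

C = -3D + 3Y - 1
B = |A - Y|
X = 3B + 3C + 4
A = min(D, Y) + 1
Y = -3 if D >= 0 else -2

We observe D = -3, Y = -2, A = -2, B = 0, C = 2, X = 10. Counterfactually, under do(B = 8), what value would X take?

Under do(B=8), the mechanism B = |A - Y| is discarded; B is fixed at 8.
Y = -3 if D >= 0 else -2  [with D=-3]  = -2
C = -3D + 3Y - 1  [with D=-3, Y=-2]  = 2
X = 3B + 3C + 4  [with B=8, C=2]  = 34

34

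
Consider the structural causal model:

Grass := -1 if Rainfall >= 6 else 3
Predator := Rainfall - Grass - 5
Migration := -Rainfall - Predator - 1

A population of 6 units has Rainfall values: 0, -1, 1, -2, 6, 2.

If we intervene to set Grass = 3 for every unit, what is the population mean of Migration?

Every unit gets Grass=3 under the intervention. Migration values become 7, 9, 5, 11, -5, 3; E[Migration|do(Grass=3)] = 5.

5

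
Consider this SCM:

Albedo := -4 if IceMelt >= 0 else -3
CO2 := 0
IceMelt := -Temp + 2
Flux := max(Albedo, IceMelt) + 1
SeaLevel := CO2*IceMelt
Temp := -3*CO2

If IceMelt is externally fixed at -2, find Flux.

-1

The intervention breaks the incoming arrows to IceMelt: IceMelt := -Temp + 2 no longer applies, and IceMelt = -2.
Albedo = -4 if IceMelt >= 0 else -3  [with IceMelt=-2]  = -3
Flux = max(Albedo, IceMelt) + 1  [with Albedo=-3, IceMelt=-2]  = -1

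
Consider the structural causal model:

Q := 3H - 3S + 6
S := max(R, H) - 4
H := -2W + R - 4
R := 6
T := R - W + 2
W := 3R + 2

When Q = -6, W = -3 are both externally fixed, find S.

Setting Q = -6, W = -3 by intervention discards those variables' equations.
H = -2W + R - 4  [with W=-3, R=6]  = 8
S = max(R, H) - 4  [with R=6, H=8]  = 4

4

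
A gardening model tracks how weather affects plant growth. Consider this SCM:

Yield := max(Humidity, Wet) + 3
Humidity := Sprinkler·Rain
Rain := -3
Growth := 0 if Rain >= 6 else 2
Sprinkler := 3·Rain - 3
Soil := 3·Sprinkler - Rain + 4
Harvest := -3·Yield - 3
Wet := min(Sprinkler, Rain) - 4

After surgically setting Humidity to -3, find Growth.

do(Humidity=-3) replaces the equation Humidity := Sprinkler·Rain with the constant Humidity = -3.
Since Growth is not a descendant of the intervened variable, it is unaffected.
Growth = 0 if Rain >= 6 else 2  [with Rain=-3]  = 2

2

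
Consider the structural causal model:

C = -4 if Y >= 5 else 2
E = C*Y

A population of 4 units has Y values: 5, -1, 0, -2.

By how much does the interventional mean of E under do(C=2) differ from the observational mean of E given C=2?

3

The intervention sets C=2 in all 4 units regardless of Y. Recomputing E per unit gives 10, -2, 0, -4; average 1.
Conditioning on C=2 selects the 3 unit(s) with Y ∈ {-1, 0, -2}. Their E values: -2, 0, -4. Mean = -2.
Difference = 1 − (-2) = 3.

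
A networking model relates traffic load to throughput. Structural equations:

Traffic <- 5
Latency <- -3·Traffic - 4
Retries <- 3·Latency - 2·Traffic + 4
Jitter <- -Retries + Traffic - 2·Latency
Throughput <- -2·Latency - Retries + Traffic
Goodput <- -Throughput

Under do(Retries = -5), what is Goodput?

The intervention breaks the incoming arrows to Retries: Retries <- 3·Latency - 2·Traffic + 4 no longer applies, and Retries = -5.
Latency = -3·Traffic - 4  [with Traffic=5]  = -19
Throughput = -2·Latency - Retries + Traffic  [with Latency=-19, Retries=-5, Traffic=5]  = 48
Goodput = -Throughput  [with Throughput=48]  = -48

-48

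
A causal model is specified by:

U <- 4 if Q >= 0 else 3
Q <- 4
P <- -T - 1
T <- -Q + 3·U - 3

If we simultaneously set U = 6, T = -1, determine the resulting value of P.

0

Setting U = 6, T = -1 by intervention discards those variables' equations.
P = -T - 1  [with T=-1]  = 0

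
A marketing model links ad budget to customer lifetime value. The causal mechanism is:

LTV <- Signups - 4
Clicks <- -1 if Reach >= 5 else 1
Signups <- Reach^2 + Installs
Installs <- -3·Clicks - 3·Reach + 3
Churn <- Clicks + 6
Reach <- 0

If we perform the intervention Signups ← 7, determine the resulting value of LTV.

Under do(Signups=7), the mechanism Signups <- Reach^2 + Installs is discarded; Signups is fixed at 7.
LTV = Signups - 4  [with Signups=7]  = 3

3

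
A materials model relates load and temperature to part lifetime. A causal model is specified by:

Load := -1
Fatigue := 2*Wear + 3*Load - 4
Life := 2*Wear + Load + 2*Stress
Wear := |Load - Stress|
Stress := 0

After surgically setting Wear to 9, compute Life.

17

do(Wear=9) replaces the equation Wear := |Load - Stress| with the constant Wear = 9.
Life = 2*Wear + Load + 2*Stress  [with Wear=9, Load=-1, Stress=0]  = 17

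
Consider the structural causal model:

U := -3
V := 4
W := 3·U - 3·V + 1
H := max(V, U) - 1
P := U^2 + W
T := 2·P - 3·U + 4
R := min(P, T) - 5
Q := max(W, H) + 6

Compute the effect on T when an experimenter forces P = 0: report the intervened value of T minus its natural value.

22

The intervention breaks the incoming arrows to P: P := U^2 + W no longer applies, and P = 0.
T = 2·P - 3·U + 4  [with P=0, U=-3]  = 13
Without intervention: W = 3·U - 3·V + 1  [with U=-3, V=4]  = -20; P = U^2 + W  [with U=-3, W=-20]  = -11; T = 2·P - 3·U + 4  [with P=-11, U=-3]  = -9.
Change = 13 − (-9) = 22.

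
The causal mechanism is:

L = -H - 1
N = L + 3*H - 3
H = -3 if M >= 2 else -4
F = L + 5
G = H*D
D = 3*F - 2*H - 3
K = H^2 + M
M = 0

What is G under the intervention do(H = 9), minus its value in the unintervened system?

-208

do(H=9) replaces the equation H = -3 if M >= 2 else -4 with the constant H = 9.
L = -H - 1  [with H=9]  = -10
F = L + 5  [with L=-10]  = -5
D = 3*F - 2*H - 3  [with F=-5, H=9]  = -36
G = H*D  [with H=9, D=-36]  = -324
Without intervention: H = -3 if M >= 2 else -4  [with M=0]  = -4; L = -H - 1  [with H=-4]  = 3; F = L + 5  [with L=3]  = 8; D = 3*F - 2*H - 3  [with F=8, H=-4]  = 29; G = H*D  [with H=-4, D=29]  = -116.
Change = -324 − (-116) = -208.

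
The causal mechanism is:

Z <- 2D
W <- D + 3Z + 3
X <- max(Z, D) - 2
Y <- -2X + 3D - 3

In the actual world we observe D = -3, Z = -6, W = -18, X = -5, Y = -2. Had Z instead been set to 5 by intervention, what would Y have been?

do(Z=5) replaces the equation Z <- 2D with the constant Z = 5.
X = max(Z, D) - 2  [with Z=5, D=-3]  = 3
Y = -2X + 3D - 3  [with X=3, D=-3]  = -18

-18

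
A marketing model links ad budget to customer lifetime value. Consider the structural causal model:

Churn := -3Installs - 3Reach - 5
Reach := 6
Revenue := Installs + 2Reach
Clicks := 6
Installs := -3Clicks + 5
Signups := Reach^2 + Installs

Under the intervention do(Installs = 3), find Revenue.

15

The intervention breaks the incoming arrows to Installs: Installs := -3Clicks + 5 no longer applies, and Installs = 3.
Revenue = Installs + 2Reach  [with Installs=3, Reach=6]  = 15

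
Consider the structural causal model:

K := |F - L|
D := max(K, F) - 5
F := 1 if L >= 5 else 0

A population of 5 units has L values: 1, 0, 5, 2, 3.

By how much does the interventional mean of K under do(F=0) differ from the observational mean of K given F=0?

0.7

Under do(F=0), F's equation is replaced by F=0 for every unit. Per-unit K: 1, 0, 5, 2, 3. Mean = 2.2.
Observing F=0 restricts to units where F's equation naturally yields 0: L ∈ {1, 0, 2, 3}. In that subpopulation K = 1, 0, 2, 3, mean 1.5.
Difference = 2.2 − 1.5 = 0.7.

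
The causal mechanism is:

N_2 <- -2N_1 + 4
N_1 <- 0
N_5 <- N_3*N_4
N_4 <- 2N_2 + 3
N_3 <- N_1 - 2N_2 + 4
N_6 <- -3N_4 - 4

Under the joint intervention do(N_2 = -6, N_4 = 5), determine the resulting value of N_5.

80

Setting N_2 = -6, N_4 = 5 by intervention discards those variables' equations.
N_3 = N_1 - 2N_2 + 4  [with N_1=0, N_2=-6]  = 16
N_5 = N_3*N_4  [with N_3=16, N_4=5]  = 80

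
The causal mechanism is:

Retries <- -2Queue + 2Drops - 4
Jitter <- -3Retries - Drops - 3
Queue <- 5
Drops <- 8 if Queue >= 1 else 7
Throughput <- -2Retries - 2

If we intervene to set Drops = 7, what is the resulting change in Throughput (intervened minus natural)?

do(Drops=7) replaces the equation Drops <- 8 if Queue >= 1 else 7 with the constant Drops = 7.
Retries = -2Queue + 2Drops - 4  [with Queue=5, Drops=7]  = 0
Throughput = -2Retries - 2  [with Retries=0]  = -2
Without intervention: Drops = 8 if Queue >= 1 else 7  [with Queue=5]  = 8; Retries = -2Queue + 2Drops - 4  [with Queue=5, Drops=8]  = 2; Throughput = -2Retries - 2  [with Retries=2]  = -6.
Change = -2 − (-6) = 4.

4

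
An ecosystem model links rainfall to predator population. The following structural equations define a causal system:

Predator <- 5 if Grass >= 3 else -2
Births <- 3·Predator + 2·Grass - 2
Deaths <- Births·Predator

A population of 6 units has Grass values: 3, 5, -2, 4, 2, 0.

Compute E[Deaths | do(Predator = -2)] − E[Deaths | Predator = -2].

Under do(Predator=-2), Predator's equation is replaced by Predator=-2 for every unit. Per-unit Deaths: 4, -4, 24, 0, 8, 16. Mean = 8.
E[Deaths|Predator=-2] averages over only the 3 units with Predator=-2 (Grass = -2, 2, 0): Deaths = 24, 8, 16, mean 16.
Difference = 8 − 16 = -8.

-8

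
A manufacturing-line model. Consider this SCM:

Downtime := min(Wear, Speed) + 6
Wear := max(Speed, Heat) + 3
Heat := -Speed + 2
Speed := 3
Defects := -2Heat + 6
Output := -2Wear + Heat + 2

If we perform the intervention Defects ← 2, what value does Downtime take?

Under do(Defects=2), the mechanism Defects := -2Heat + 6 is discarded; Defects is fixed at 2.
Since Downtime is not a descendant of the intervened variable, it is unaffected.
Heat = -Speed + 2  [with Speed=3]  = -1
Wear = max(Speed, Heat) + 3  [with Speed=3, Heat=-1]  = 6
Downtime = min(Wear, Speed) + 6  [with Wear=6, Speed=3]  = 9

9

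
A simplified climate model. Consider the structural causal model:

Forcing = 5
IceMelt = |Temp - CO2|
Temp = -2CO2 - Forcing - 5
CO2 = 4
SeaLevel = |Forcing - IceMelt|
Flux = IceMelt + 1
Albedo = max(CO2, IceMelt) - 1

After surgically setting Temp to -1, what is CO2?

Under do(Temp=-1), the mechanism Temp = -2CO2 - Forcing - 5 is discarded; Temp is fixed at -1.
CO2 is not downstream of the intervention, so its value is determined by the original equations.

4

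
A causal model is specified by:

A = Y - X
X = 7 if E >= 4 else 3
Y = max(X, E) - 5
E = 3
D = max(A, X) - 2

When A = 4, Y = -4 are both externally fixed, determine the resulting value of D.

The joint intervention fixes A = 4, Y = -4, removing each variable's own equation.
X = 7 if E >= 4 else 3  [with E=3]  = 3
D = max(A, X) - 2  [with A=4, X=3]  = 2

2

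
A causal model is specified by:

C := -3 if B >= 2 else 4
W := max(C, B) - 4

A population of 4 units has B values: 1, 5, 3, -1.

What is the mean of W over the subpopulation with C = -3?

0

Observing C=-3 restricts to units where C's equation naturally yields -3: B ∈ {5, 3}. In that subpopulation W = 1, -1, mean 0.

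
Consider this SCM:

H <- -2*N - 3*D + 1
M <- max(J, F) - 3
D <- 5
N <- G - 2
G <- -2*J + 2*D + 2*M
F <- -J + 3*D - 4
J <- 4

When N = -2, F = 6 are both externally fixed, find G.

Under do(N = -2, F = 6), each intervened variable's structural equation is replaced by its fixed value.
M = max(J, F) - 3  [with J=4, F=6]  = 3
G = -2*J + 2*D + 2*M  [with J=4, D=5, M=3]  = 8

8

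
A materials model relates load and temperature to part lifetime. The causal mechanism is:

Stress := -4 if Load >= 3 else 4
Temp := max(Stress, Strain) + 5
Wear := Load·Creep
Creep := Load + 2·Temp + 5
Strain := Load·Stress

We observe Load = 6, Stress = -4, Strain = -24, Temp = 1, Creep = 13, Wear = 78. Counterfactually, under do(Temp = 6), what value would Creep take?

Intervening sets Temp = 6 and removes its equation (Temp := max(Stress, Strain) + 5).
Creep = Load + 2·Temp + 5  [with Load=6, Temp=6]  = 23

23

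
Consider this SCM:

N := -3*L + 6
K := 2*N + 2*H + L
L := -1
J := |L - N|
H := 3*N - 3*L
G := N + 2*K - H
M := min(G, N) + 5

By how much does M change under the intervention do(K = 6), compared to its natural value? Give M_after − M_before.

Under do(K=6), the mechanism K := 2*N + 2*H + L is discarded; K is fixed at 6.
N = -3*L + 6  [with L=-1]  = 9
H = 3*N - 3*L  [with N=9, L=-1]  = 30
G = N + 2*K - H  [with N=9, K=6, H=30]  = -9
M = min(G, N) + 5  [with G=-9, N=9]  = -4
Without intervention: N = -3*L + 6  [with L=-1]  = 9; H = 3*N - 3*L  [with N=9, L=-1]  = 30; K = 2*N + 2*H + L  [with N=9, H=30, L=-1]  = 77; G = N + 2*K - H  [with N=9, K=77, H=30]  = 133; M = min(G, N) + 5  [with G=133, N=9]  = 14.
Change = -4 − 14 = -18.

-18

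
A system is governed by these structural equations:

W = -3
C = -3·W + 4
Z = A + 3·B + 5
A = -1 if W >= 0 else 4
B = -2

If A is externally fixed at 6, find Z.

The intervention breaks the incoming arrows to A: A = -1 if W >= 0 else 4 no longer applies, and A = 6.
Z = A + 3·B + 5  [with A=6, B=-2]  = 5

5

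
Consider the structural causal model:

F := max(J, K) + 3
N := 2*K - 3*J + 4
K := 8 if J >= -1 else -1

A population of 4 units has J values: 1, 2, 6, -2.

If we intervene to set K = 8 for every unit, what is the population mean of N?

Under do(K=8), K's equation is replaced by K=8 for every unit. Per-unit N: 17, 14, 2, 26. Mean = 14.75.

14.75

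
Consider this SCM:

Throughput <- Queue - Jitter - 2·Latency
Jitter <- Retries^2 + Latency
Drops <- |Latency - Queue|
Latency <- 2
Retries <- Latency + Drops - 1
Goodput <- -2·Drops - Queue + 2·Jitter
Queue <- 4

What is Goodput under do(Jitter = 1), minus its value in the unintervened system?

-20

Under do(Jitter=1), the mechanism Jitter <- Retries^2 + Latency is discarded; Jitter is fixed at 1.
Drops = |Latency - Queue|  [with Latency=2, Queue=4]  = 2
Goodput = -2·Drops - Queue + 2·Jitter  [with Drops=2, Queue=4, Jitter=1]  = -6
Without intervention: Drops = |Latency - Queue|  [with Latency=2, Queue=4]  = 2; Retries = Latency + Drops - 1  [with Latency=2, Drops=2]  = 3; Jitter = Retries^2 + Latency  [with Retries=3, Latency=2]  = 11; Goodput = -2·Drops - Queue + 2·Jitter  [with Drops=2, Queue=4, Jitter=11]  = 14.
Change = -6 − 14 = -20.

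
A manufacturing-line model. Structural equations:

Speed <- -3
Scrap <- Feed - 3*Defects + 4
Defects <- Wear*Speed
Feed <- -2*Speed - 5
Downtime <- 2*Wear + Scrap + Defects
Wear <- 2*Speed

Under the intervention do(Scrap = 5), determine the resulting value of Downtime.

The intervention breaks the incoming arrows to Scrap: Scrap <- Feed - 3*Defects + 4 no longer applies, and Scrap = 5.
Wear = 2*Speed  [with Speed=-3]  = -6
Defects = Wear*Speed  [with Wear=-6, Speed=-3]  = 18
Downtime = 2*Wear + Scrap + Defects  [with Wear=-6, Scrap=5, Defects=18]  = 11

11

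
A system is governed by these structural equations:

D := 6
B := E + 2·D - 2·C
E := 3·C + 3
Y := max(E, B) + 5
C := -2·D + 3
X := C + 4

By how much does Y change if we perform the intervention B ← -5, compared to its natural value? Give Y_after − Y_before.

Intervening sets B = -5 and removes its equation (B := E + 2·D - 2·C).
C = -2·D + 3  [with D=6]  = -9
E = 3·C + 3  [with C=-9]  = -24
Y = max(E, B) + 5  [with E=-24, B=-5]  = 0
Without intervention: C = -2·D + 3  [with D=6]  = -9; E = 3·C + 3  [with C=-9]  = -24; B = E + 2·D - 2·C  [with E=-24, D=6, C=-9]  = 6; Y = max(E, B) + 5  [with E=-24, B=6]  = 11.
Change = 0 − 11 = -11.

-11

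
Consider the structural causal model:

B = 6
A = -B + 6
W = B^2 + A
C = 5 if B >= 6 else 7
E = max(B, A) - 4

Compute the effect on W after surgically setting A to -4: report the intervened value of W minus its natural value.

-4

The intervention breaks the incoming arrows to A: A = -B + 6 no longer applies, and A = -4.
W = B^2 + A  [with B=6, A=-4]  = 32
Without intervention: A = -B + 6  [with B=6]  = 0; W = B^2 + A  [with B=6, A=0]  = 36.
Change = 32 − 36 = -4.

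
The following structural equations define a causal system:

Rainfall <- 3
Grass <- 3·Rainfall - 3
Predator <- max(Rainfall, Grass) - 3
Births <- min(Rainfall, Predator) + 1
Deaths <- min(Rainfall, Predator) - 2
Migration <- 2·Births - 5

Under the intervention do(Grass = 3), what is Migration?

-3

Under do(Grass=3), the mechanism Grass <- 3·Rainfall - 3 is discarded; Grass is fixed at 3.
Predator = max(Rainfall, Grass) - 3  [with Rainfall=3, Grass=3]  = 0
Births = min(Rainfall, Predator) + 1  [with Rainfall=3, Predator=0]  = 1
Migration = 2·Births - 5  [with Births=1]  = -3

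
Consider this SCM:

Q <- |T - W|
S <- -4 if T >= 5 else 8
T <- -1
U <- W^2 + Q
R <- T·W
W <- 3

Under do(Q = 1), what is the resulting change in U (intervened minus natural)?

The intervention breaks the incoming arrows to Q: Q <- |T - W| no longer applies, and Q = 1.
U = W^2 + Q  [with W=3, Q=1]  = 10
Without intervention: Q = |T - W|  [with T=-1, W=3]  = 4; U = W^2 + Q  [with W=3, Q=4]  = 13.
Change = 10 − 13 = -3.

-3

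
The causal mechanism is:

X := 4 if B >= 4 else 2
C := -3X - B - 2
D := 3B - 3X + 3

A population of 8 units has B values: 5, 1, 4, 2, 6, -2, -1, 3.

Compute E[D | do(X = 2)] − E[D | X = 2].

Under do(X=2), X's equation is replaced by X=2 for every unit. Per-unit D: 12, 0, 9, 3, 15, -9, -6, 6. Mean = 3.75.
E[D|X=2] averages over only the 5 units with X=2 (B = 1, 2, -2, -1, 3): D = 0, 3, -9, -6, 6, mean -1.2.
Difference = 3.75 − (-1.2) = 4.95.

4.95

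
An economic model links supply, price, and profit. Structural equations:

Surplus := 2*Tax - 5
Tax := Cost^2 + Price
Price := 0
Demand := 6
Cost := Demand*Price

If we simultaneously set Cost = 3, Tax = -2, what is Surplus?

-9

Setting Cost = 3, Tax = -2 by intervention discards those variables' equations.
Surplus = 2*Tax - 5  [with Tax=-2]  = -9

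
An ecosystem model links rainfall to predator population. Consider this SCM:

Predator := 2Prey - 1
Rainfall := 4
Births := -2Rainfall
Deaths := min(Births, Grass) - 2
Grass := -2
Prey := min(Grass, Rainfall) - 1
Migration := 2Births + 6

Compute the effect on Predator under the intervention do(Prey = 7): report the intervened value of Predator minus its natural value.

20

The intervention breaks the incoming arrows to Prey: Prey := min(Grass, Rainfall) - 1 no longer applies, and Prey = 7.
Predator = 2Prey - 1  [with Prey=7]  = 13
Without intervention: Prey = min(Grass, Rainfall) - 1  [with Grass=-2, Rainfall=4]  = -3; Predator = 2Prey - 1  [with Prey=-3]  = -7.
Change = 13 − (-7) = 20.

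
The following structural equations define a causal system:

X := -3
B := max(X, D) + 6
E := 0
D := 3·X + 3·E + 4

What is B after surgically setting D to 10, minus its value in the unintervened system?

The intervention breaks the incoming arrows to D: D := 3·X + 3·E + 4 no longer applies, and D = 10.
B = max(X, D) + 6  [with X=-3, D=10]  = 16
Without intervention: D = 3·X + 3·E + 4  [with X=-3, E=0]  = -5; B = max(X, D) + 6  [with X=-3, D=-5]  = 3.
Change = 16 − 3 = 13.

13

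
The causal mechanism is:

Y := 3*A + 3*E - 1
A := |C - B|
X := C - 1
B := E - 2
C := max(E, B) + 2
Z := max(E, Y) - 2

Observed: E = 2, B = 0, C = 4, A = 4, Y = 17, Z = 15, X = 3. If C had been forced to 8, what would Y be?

do(C=8) replaces the equation C := max(E, B) + 2 with the constant C = 8.
B = E - 2  [with E=2]  = 0
A = |C - B|  [with C=8, B=0]  = 8
Y = 3*A + 3*E - 1  [with A=8, E=2]  = 29

29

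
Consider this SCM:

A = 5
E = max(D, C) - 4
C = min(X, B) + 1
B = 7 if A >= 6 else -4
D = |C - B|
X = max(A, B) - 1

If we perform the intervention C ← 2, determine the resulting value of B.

The intervention breaks the incoming arrows to C: C = min(X, B) + 1 no longer applies, and C = 2.
Since B is not a descendant of the intervened variable, it is unaffected.
B = 7 if A >= 6 else -4  [with A=5]  = -4

-4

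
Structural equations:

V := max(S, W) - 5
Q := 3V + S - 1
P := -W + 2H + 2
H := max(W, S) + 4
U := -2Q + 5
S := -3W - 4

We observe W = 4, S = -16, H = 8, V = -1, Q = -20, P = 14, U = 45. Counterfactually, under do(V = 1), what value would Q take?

Intervening sets V = 1 and removes its equation (V := max(S, W) - 5).
S = -3W - 4  [with W=4]  = -16
Q = 3V + S - 1  [with V=1, S=-16]  = -14

-14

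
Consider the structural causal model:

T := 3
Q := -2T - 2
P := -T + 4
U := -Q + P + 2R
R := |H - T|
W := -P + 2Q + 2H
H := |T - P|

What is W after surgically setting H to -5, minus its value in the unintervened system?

The intervention breaks the incoming arrows to H: H := |T - P| no longer applies, and H = -5.
P = -T + 4  [with T=3]  = 1
Q = -2T - 2  [with T=3]  = -8
W = -P + 2Q + 2H  [with P=1, Q=-8, H=-5]  = -27
Without intervention: P = -T + 4  [with T=3]  = 1; Q = -2T - 2  [with T=3]  = -8; H = |T - P|  [with T=3, P=1]  = 2; W = -P + 2Q + 2H  [with P=1, Q=-8, H=2]  = -13.
Change = -27 − (-13) = -14.

-14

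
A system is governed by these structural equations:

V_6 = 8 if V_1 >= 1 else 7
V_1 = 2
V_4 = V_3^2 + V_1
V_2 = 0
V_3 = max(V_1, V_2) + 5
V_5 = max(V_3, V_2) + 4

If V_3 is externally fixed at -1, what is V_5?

4

do(V_3=-1) replaces the equation V_3 = max(V_1, V_2) + 5 with the constant V_3 = -1.
V_5 = max(V_3, V_2) + 4  [with V_3=-1, V_2=0]  = 4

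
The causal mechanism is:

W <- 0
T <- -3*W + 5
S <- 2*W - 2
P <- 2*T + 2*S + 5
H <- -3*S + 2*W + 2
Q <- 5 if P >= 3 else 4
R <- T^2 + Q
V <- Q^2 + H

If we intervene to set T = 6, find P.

Under do(T=6), the mechanism T <- -3*W + 5 is discarded; T is fixed at 6.
S = 2*W - 2  [with W=0]  = -2
P = 2*T + 2*S + 5  [with T=6, S=-2]  = 13

13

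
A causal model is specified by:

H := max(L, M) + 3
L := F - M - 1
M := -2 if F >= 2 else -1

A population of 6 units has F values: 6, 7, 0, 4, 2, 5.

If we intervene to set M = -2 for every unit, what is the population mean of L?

5

Under do(M=-2), M's equation is replaced by M=-2 for every unit. Per-unit L: 7, 8, 1, 5, 3, 6. Mean = 5.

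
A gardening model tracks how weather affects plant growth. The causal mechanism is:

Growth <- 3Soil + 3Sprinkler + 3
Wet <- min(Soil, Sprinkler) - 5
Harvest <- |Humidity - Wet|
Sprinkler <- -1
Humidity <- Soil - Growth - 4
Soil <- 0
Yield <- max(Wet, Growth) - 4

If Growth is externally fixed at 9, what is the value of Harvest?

The intervention breaks the incoming arrows to Growth: Growth <- 3Soil + 3Sprinkler + 3 no longer applies, and Growth = 9.
Wet = min(Soil, Sprinkler) - 5  [with Soil=0, Sprinkler=-1]  = -6
Humidity = Soil - Growth - 4  [with Soil=0, Growth=9]  = -13
Harvest = |Humidity - Wet|  [with Humidity=-13, Wet=-6]  = 7

7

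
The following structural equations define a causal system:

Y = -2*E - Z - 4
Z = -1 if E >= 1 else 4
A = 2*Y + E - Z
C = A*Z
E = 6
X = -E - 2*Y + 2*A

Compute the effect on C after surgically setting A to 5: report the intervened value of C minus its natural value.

Under do(A=5), the mechanism A = 2*Y + E - Z is discarded; A is fixed at 5.
Z = -1 if E >= 1 else 4  [with E=6]  = -1
C = A*Z  [with A=5, Z=-1]  = -5
Without intervention: Z = -1 if E >= 1 else 4  [with E=6]  = -1; Y = -2*E - Z - 4  [with E=6, Z=-1]  = -15; A = 2*Y + E - Z  [with Y=-15, E=6, Z=-1]  = -23; C = A*Z  [with A=-23, Z=-1]  = 23.
Change = -5 − 23 = -28.

-28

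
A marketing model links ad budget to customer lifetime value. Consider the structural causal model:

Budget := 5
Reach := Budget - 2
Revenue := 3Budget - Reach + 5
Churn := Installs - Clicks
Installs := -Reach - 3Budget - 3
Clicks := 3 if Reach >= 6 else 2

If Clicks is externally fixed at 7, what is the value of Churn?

-28

do(Clicks=7) replaces the equation Clicks := 3 if Reach >= 6 else 2 with the constant Clicks = 7.
Reach = Budget - 2  [with Budget=5]  = 3
Installs = -Reach - 3Budget - 3  [with Reach=3, Budget=5]  = -21
Churn = Installs - Clicks  [with Installs=-21, Clicks=7]  = -28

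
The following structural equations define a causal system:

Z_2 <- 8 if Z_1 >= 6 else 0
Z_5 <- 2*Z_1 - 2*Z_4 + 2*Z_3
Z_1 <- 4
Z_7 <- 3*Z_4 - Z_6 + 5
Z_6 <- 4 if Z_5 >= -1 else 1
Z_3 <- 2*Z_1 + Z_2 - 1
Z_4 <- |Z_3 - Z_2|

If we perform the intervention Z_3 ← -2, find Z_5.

0

do(Z_3=-2) replaces the equation Z_3 <- 2*Z_1 + Z_2 - 1 with the constant Z_3 = -2.
Z_2 = 8 if Z_1 >= 6 else 0  [with Z_1=4]  = 0
Z_4 = |Z_3 - Z_2|  [with Z_3=-2, Z_2=0]  = 2
Z_5 = 2*Z_1 - 2*Z_4 + 2*Z_3  [with Z_1=4, Z_4=2, Z_3=-2]  = 0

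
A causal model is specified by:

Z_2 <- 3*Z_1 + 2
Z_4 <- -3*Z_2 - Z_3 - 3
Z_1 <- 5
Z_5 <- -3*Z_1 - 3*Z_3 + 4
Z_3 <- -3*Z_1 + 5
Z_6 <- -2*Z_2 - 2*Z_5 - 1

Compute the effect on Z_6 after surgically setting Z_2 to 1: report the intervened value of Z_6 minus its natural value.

Under do(Z_2=1), the mechanism Z_2 <- 3*Z_1 + 2 is discarded; Z_2 is fixed at 1.
Z_3 = -3*Z_1 + 5  [with Z_1=5]  = -10
Z_5 = -3*Z_1 - 3*Z_3 + 4  [with Z_1=5, Z_3=-10]  = 19
Z_6 = -2*Z_2 - 2*Z_5 - 1  [with Z_2=1, Z_5=19]  = -41
Without intervention: Z_2 = 3*Z_1 + 2  [with Z_1=5]  = 17; Z_3 = -3*Z_1 + 5  [with Z_1=5]  = -10; Z_5 = -3*Z_1 - 3*Z_3 + 4  [with Z_1=5, Z_3=-10]  = 19; Z_6 = -2*Z_2 - 2*Z_5 - 1  [with Z_2=17, Z_5=19]  = -73.
Change = -41 − (-73) = 32.

32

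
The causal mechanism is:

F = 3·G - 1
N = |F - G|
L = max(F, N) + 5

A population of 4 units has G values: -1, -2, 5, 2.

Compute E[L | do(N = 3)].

11.25

Under do(N=3), N's equation is replaced by N=3 for every unit. Per-unit L: 8, 8, 19, 10. Mean = 11.25.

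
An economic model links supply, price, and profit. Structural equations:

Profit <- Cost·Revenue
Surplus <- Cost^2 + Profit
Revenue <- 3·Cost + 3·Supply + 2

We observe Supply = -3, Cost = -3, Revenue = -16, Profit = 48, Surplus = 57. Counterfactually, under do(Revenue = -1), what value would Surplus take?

12

do(Revenue=-1) replaces the equation Revenue <- 3·Cost + 3·Supply + 2 with the constant Revenue = -1.
Profit = Cost·Revenue  [with Cost=-3, Revenue=-1]  = 3
Surplus = Cost^2 + Profit  [with Cost=-3, Profit=3]  = 12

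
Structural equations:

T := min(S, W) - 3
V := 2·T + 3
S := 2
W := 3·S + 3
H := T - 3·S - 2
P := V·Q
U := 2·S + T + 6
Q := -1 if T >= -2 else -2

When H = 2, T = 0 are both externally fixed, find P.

Under do(H = 2, T = 0), each intervened variable's structural equation is replaced by its fixed value.
V = 2·T + 3  [with T=0]  = 3
Q = -1 if T >= -2 else -2  [with T=0]  = -1
P = V·Q  [with V=3, Q=-1]  = -3

-3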